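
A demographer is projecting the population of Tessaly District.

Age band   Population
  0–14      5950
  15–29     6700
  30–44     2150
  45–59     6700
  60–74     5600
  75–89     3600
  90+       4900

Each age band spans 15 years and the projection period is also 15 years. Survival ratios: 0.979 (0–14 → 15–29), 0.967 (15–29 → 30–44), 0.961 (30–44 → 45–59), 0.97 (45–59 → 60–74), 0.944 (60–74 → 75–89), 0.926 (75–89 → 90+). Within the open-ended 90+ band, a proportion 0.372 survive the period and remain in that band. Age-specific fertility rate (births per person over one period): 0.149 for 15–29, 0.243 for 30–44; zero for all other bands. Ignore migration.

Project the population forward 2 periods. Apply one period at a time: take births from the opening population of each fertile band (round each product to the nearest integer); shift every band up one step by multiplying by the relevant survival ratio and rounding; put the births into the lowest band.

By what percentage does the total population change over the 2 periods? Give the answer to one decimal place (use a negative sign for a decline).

-13.6

— Period 1 —
Births: 6700 × 0.149 = 998  |  2150 × 0.243 = 522 — total 1520
15–29: 5950 × 0.979 = 5825
30–44: 6700 × 0.967 = 6479
45–59: 2150 × 0.961 = 2066
60–74: 6700 × 0.97 = 6499
75–89: 5600 × 0.944 = 5286
90+: 3600 × 0.926 + 4900 × 0.372 = 3334 + 1823 = 5157
Population now: 0–14=1520, 15–29=5825, 30–44=6479, 45–59=2066, 60–74=6499, 75–89=5286, 90+=5157
— Period 2 —
Births: 5825 × 0.149 = 868  |  6479 × 0.243 = 1574 — total 2442
15–29: 1520 × 0.979 = 1488
30–44: 5825 × 0.967 = 5633
45–59: 6479 × 0.961 = 6226
60–74: 2066 × 0.97 = 2004
75–89: 6499 × 0.944 = 6135
90+: 5286 × 0.926 + 5157 × 0.372 = 4895 + 1918 = 6813
Population now: 0–14=2442, 15–29=1488, 30–44=5633, 45–59=6226, 60–74=2004, 75–89=6135, 90+=6813
Total: 35600 → 30741; change = -4859; percentage change = -13.6%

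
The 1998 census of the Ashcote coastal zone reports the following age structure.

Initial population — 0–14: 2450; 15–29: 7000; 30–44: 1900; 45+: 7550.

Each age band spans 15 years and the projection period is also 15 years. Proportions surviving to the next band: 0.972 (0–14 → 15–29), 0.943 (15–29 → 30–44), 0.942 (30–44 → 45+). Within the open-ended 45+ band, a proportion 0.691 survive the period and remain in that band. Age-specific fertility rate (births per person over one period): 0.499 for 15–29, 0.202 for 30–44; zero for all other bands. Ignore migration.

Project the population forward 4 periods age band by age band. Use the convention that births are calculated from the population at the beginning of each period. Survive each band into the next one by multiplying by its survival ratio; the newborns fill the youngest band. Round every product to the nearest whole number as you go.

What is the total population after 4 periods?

16608

Period 1:
Births: 7000 * 0.499 = 3493 ; 1900 * 0.202 = 384 — total 3877
15–29: 2450 * 0.972 = 2381
30–44: 7000 * 0.943 = 6601
45+: 1900 * 0.942 + 7550 * 0.691 = 1790 + 5217 = 7007
End of period: [3877, 2381, 6601, 7007]
Period 2:
Births: 2381 * 0.499 = 1188 ; 6601 * 0.202 = 1333 — total 2521
15–29: 3877 * 0.972 = 3768
30–44: 2381 * 0.943 = 2245
45+: 6601 * 0.942 + 7007 * 0.691 = 6218 + 4842 = 11060
End of period: [2521, 3768, 2245, 11060]
Period 3:
Births: 3768 * 0.499 = 1880 ; 2245 * 0.202 = 453 — total 2333
15–29: 2521 * 0.972 = 2450
30–44: 3768 * 0.943 = 3553
45+: 2245 * 0.942 + 11060 * 0.691 = 2115 + 7642 = 9757
End of period: [2333, 2450, 3553, 9757]
Period 4:
Births: 2450 * 0.499 = 1223 ; 3553 * 0.202 = 718 — total 1941
15–29: 2333 * 0.972 = 2268
30–44: 2450 * 0.943 = 2310
45+: 3553 * 0.942 + 9757 * 0.691 = 3347 + 6742 = 10089
End of period: [1941, 2268, 2310, 10089]
Total after period 4: 1941 + 2268 + 2310 + 10089 = 16608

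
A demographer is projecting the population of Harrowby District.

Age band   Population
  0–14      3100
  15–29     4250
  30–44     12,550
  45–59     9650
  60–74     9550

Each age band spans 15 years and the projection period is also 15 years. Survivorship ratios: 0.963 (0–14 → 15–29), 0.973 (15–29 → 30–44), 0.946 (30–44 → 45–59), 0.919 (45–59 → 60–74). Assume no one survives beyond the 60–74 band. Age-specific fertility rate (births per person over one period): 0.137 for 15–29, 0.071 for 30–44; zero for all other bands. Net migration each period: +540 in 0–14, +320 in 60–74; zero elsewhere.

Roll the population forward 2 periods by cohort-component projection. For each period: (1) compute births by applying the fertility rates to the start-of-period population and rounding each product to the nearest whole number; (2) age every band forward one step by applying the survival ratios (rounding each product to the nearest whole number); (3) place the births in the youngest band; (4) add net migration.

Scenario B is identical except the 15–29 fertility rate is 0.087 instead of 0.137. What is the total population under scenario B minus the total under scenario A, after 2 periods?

-354

Numbering the groups 1..5 from youngest to oldest:
Period 1.
Births: 4250 × 0.137 = 582, 12550 × 0.071 = 891 ⇒ total 1473
Group 2: 3100 × 0.963 = 2985
Group 3: 4250 × 0.973 = 4135
Group 4: 12550 × 0.946 = 11872
Group 5: 9650 × 0.919 = 8868
Net migration: Group 1 + 540 → 2013; Group 5 + 320 → 9188
Population now: 0–14=2013, 15–29=2985, 30–44=4135, 45–59=11872, 60–74=9188
Period 2.
Births: 2985 × 0.137 = 409, 4135 × 0.071 = 294 ⇒ total 703
Group 2: 2013 × 0.963 = 1939
Group 3: 2985 × 0.973 = 2904
Group 4: 4135 × 0.946 = 3912
Group 5: 11872 × 0.919 = 10910
Net migration: Group 1 + 540 → 1243; Group 5 + 320 → 11230
Population now: 0–14=1243, 15–29=1939, 30–44=2904, 45–59=3912, 60–74=11230
Scenario A total after 2 periods: 21228
Scenario B projection —
Period 1.
Births: 4250 × 0.087 = 370, 12550 × 0.071 = 891 ⇒ total 1261
Group 2: 3100 × 0.963 = 2985
Group 3: 4250 × 0.973 = 4135
Group 4: 12550 × 0.946 = 11872
Group 5: 9650 × 0.919 = 8868
Net migration: Group 1 + 540 → 1801; Group 5 + 320 → 9188
Population now: 0–14=1801, 15–29=2985, 30–44=4135, 45–59=11872, 60–74=9188
Period 2.
Births: 2985 × 0.087 = 260, 4135 × 0.071 = 294 ⇒ total 554
Group 2: 1801 × 0.963 = 1734
Group 3: 2985 × 0.973 = 2904
Group 4: 4135 × 0.946 = 3912
Group 5: 11872 × 0.919 = 10910
Net migration: Group 1 + 540 → 1094; Group 5 + 320 → 11230
Population now: 0–14=1094, 15–29=1734, 30–44=2904, 45–59=3912, 60–74=11230
Scenario B total after 2 periods: 20874
Difference B − A = 20874 − 21228 = -354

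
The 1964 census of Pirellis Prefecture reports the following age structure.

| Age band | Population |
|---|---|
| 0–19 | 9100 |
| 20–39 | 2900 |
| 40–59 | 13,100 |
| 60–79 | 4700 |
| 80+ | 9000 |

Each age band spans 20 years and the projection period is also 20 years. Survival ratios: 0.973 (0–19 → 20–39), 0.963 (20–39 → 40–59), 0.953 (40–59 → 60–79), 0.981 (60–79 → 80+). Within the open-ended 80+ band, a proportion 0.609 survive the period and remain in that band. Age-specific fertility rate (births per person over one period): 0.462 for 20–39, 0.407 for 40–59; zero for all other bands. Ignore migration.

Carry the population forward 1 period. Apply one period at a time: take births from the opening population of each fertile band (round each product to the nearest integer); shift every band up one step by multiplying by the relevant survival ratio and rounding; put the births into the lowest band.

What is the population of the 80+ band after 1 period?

[period 1]
Births: 2900 * 0.462 = 1340  |  13100 * 0.407 = 5332 — total 6672
20–39: 9100 * 0.973 = 8854
40–59: 2900 * 0.963 = 2793
60–79: 13100 * 0.953 = 12484
80+: 4700 * 0.981 + 9000 * 0.609 = 4611 + 5481 = 10092
→ [6672, 8854, 2793, 12484, 10092]

10092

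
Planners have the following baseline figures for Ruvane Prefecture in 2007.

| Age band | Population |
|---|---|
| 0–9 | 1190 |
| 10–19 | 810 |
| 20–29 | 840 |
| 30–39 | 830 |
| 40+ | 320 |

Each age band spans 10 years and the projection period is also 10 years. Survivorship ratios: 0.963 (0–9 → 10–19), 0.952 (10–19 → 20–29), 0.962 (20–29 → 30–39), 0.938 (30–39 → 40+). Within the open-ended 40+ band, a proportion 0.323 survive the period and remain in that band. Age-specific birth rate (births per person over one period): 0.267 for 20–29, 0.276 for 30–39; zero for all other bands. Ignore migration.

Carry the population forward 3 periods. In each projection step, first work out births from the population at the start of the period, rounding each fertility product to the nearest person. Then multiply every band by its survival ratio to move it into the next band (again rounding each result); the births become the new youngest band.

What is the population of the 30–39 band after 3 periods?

1050

(Bands numbered youngest = 1 to oldest = 5.)
After projecting period 1:
Births: 840 * 0.267 = 224, 830 * 0.276 = 229 — total 453
Band 2: 1190 * 0.963 = 1146
Band 3: 810 * 0.952 = 771
Band 4: 840 * 0.962 = 808
Band 5: 830 * 0.938 + 320 * 0.323 = 779 + 103 = 882
Giving 453 / 1146 / 771 / 808 / 882.
After projecting period 2:
Births: 771 * 0.267 = 206, 808 * 0.276 = 223 — total 429
Band 2: 453 * 0.963 = 436
Band 3: 1146 * 0.952 = 1091
Band 4: 771 * 0.962 = 742
Band 5: 808 * 0.938 + 882 * 0.323 = 758 + 285 = 1043
Giving 429 / 436 / 1091 / 742 / 1043.
After projecting period 3:
Births: 1091 * 0.267 = 291, 742 * 0.276 = 205 — total 496
Band 2: 429 * 0.963 = 413
Band 3: 436 * 0.952 = 415
Band 4: 1091 * 0.962 = 1050
Band 5: 742 * 0.938 + 1043 * 0.323 = 696 + 337 = 1033
Giving 496 / 413 / 415 / 1050 / 1033.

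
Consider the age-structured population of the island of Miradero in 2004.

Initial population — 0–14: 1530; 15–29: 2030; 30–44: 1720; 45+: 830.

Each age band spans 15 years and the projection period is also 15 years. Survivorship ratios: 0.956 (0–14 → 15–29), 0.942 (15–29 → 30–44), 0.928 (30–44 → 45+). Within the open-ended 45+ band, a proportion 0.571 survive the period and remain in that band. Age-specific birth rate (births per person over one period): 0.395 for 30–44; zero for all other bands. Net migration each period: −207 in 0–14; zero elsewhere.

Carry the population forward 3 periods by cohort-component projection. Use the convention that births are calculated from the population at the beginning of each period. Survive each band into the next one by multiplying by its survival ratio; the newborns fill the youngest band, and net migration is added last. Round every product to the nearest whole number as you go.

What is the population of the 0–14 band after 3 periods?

Let group 1 be 0–14 through group 4 = 45+.
After projecting period 1:
Births: 1720 × 0.395 = 679
Group 2: 1530 × 0.956 = 1463
Group 3: 2030 × 0.942 = 1912
Group 4: 1720 × 0.928 + 830 × 0.571 = 1596 + 474 = 2070
Net migration: Group 1 − 207 → 472
Giving 472 / 1463 / 1912 / 2070.
After projecting period 2:
Births: 1912 × 0.395 = 755
Group 2: 472 × 0.956 = 451
Group 3: 1463 × 0.942 = 1378
Group 4: 1912 × 0.928 + 2070 × 0.571 = 1774 + 1182 = 2956
Net migration: Group 1 − 207 → 548
Giving 548 / 451 / 1378 / 2956.
After projecting period 3:
Births: 1378 × 0.395 = 544
Group 2: 548 × 0.956 = 524
Group 3: 451 × 0.942 = 425
Group 4: 1378 × 0.928 + 2956 × 0.571 = 1279 + 1688 = 2967
Net migration: Group 1 − 207 → 337
Giving 337 / 524 / 425 / 2967.

337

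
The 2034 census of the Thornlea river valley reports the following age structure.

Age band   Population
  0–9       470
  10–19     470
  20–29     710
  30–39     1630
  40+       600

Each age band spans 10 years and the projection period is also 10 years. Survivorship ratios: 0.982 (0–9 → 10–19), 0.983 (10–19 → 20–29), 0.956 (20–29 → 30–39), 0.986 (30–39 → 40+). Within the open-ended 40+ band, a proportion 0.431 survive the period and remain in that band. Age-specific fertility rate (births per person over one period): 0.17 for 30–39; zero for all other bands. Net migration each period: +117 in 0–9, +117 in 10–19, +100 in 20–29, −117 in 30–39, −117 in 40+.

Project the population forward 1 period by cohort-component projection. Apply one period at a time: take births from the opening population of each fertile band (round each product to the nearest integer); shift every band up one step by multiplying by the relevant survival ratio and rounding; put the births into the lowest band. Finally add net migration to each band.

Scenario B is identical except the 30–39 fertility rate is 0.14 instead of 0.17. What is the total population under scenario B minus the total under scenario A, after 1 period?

-49

[period 1]
Births: 1630 × 0.17 = 277
10–19: 470 × 0.982 = 462
20–29: 470 × 0.983 = 462
30–39: 710 × 0.956 = 679
40+: 1630 × 0.986 + 600 × 0.431 = 1607 + 259 = 1866
Net migration: 0–9 + 117 → 394; 10–19 + 117 → 579; 20–29 + 100 → 562; 30–39 − 117 → 562; 40+ − 117 → 1749
Giving 394 / 579 / 562 / 562 / 1749.
Scenario A total after 1 period: 3846
Scenario B projection —
[period 1]
Births: 1630 × 0.14 = 228
10–19: 470 × 0.982 = 462
20–29: 470 × 0.983 = 462
30–39: 710 × 0.956 = 679
40+: 1630 × 0.986 + 600 × 0.431 = 1607 + 259 = 1866
Net migration: 0–9 + 117 → 345; 10–19 + 117 → 579; 20–29 + 100 → 562; 30–39 − 117 → 562; 40+ − 117 → 1749
Giving 345 / 579 / 562 / 562 / 1749.
Scenario B total after 1 period: 3797
Difference B − A = 3797 − 3846 = -49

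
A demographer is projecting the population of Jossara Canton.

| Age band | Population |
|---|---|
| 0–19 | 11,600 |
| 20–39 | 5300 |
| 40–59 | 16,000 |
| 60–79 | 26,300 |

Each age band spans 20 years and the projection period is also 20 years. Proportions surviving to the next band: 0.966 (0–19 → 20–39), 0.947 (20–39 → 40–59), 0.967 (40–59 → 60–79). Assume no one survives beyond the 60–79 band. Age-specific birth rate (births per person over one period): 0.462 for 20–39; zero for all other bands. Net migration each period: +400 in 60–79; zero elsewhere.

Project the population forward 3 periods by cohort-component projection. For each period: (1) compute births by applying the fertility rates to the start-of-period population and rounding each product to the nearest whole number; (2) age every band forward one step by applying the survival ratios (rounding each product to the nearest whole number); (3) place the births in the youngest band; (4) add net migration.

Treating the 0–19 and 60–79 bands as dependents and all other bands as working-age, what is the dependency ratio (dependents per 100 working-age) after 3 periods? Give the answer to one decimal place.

162.3

Numbering the bands 1..4 from youngest to oldest:
Period 1.
Births: 5300 × 0.462 = 2449
Band 2: 11600 × 0.966 = 11206
Band 3: 5300 × 0.947 = 5019
Band 4: 16000 × 0.967 = 15472
Net migration: Band 4 + 400 → 15872
Population now: 0–19=2449, 20–39=11206, 40–59=5019, 60–79=15872
Period 2.
Births: 11206 × 0.462 = 5177
Band 2: 2449 × 0.966 = 2366
Band 3: 11206 × 0.947 = 10612
Band 4: 5019 × 0.967 = 4853
Net migration: Band 4 + 400 → 5253
Population now: 0–19=5177, 20–39=2366, 40–59=10612, 60–79=5253
Period 3.
Births: 2366 × 0.462 = 1093
Band 2: 5177 × 0.966 = 5001
Band 3: 2366 × 0.947 = 2241
Band 4: 10612 × 0.967 = 10262
Net migration: Band 4 + 400 → 10662
Population now: 0–19=1093, 20–39=5001, 40–59=2241, 60–79=10662
Dependents (band 0–19 + band 60–79) = 1093 + 10662 = 11755; working-age = 7242; ratio = 11755/7242 × 100 = 162.3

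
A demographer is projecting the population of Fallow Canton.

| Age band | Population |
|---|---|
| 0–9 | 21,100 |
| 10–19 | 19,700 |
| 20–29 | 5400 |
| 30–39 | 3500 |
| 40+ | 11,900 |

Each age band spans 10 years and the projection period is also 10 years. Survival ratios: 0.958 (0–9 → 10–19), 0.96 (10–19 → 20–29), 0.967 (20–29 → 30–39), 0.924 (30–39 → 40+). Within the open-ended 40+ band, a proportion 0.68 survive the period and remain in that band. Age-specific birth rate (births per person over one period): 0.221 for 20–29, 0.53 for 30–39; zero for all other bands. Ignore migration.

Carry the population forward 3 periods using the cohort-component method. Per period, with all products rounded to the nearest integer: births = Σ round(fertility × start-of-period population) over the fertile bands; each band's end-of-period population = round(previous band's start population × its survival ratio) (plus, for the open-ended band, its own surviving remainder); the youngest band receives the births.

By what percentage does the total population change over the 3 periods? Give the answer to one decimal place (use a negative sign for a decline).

9.8

Period 1:
Births: 5400 × 0.221 = 1193, 3500 × 0.53 = 1855 → total 3048
10–19: 21100 × 0.958 = 20214
20–29: 19700 × 0.96 = 18912
30–39: 5400 × 0.967 = 5222
40+: 3500 × 0.924 + 11900 × 0.68 = 3234 + 8092 = 11326
End of period: [3048, 20214, 18912, 5222, 11326]
Period 2:
Births: 18912 × 0.221 = 4180, 5222 × 0.53 = 2768 → total 6948
10–19: 3048 × 0.958 = 2920
20–29: 20214 × 0.96 = 19405
30–39: 18912 × 0.967 = 18288
40+: 5222 × 0.924 + 11326 × 0.68 = 4825 + 7702 = 12527
End of period: [6948, 2920, 19405, 18288, 12527]
Period 3:
Births: 19405 × 0.221 = 4289, 18288 × 0.53 = 9693 → total 13982
10–19: 6948 × 0.958 = 6656
20–29: 2920 × 0.96 = 2803
30–39: 19405 × 0.967 = 18765
40+: 18288 × 0.924 + 12527 × 0.68 = 16898 + 8518 = 25416
End of period: [13982, 6656, 2803, 18765, 25416]
Total: 61600 → 67622; change = 6022; percentage change = 9.8%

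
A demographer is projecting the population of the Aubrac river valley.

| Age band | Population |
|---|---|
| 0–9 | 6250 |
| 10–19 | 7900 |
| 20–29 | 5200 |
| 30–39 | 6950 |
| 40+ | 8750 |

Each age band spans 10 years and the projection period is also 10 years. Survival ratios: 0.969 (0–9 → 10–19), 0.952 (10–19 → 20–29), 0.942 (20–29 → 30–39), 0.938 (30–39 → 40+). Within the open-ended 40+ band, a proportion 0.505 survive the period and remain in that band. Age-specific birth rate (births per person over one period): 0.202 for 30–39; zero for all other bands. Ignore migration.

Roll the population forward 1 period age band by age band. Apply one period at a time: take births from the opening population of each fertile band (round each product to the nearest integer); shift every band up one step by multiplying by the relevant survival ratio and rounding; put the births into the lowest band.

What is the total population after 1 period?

Period 1.
Births: 6950 * 0.202 = 1404
10–19: 6250 * 0.969 = 6056
20–29: 7900 * 0.952 = 7521
30–39: 5200 * 0.942 = 4898
40+: 6950 * 0.938 + 8750 * 0.505 = 6519 + 4419 = 10938
Giving 1404 / 6056 / 7521 / 4898 / 10938.
Total after period 1: 1404 + 6056 + 7521 + 4898 + 10938 = 30817

30817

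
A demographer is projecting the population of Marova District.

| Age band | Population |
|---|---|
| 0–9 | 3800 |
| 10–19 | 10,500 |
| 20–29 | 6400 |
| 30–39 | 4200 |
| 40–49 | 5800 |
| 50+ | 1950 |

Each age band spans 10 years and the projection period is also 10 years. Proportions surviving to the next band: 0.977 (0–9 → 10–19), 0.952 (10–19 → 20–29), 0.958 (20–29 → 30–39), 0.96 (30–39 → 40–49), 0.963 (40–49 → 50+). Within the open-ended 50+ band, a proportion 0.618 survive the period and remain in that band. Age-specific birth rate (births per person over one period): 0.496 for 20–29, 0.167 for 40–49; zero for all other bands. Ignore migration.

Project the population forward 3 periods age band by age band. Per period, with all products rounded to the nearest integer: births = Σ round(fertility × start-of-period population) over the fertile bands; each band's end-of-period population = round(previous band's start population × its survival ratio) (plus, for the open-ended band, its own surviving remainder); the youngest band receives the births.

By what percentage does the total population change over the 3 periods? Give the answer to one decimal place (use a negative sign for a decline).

After projecting period 1:
Births: 6400 × 0.496 = 3174, 5800 × 0.167 = 969 → 4143
10–19: 3800 × 0.977 = 3713
20–29: 10500 × 0.952 = 9996
30–39: 6400 × 0.958 = 6131
40–49: 4200 × 0.96 = 4032
50+: 5800 × 0.963 + 1950 × 0.618 = 5585 + 1205 = 6790
End of period: [4143, 3713, 9996, 6131, 4032, 6790]
After projecting period 2:
Births: 9996 × 0.496 = 4958, 4032 × 0.167 = 673 → 5631
10–19: 4143 × 0.977 = 4048
20–29: 3713 × 0.952 = 3535
30–39: 9996 × 0.958 = 9576
40–49: 6131 × 0.96 = 5886
50+: 4032 × 0.963 + 6790 × 0.618 = 3883 + 4196 = 8079
End of period: [5631, 4048, 3535, 9576, 5886, 8079]
After projecting period 3:
Births: 3535 × 0.496 = 1753, 5886 × 0.167 = 983 → 2736
10–19: 5631 × 0.977 = 5501
20–29: 4048 × 0.952 = 3854
30–39: 3535 × 0.958 = 3387
40–49: 9576 × 0.96 = 9193
50+: 5886 × 0.963 + 8079 × 0.618 = 5668 + 4993 = 10661
End of period: [2736, 5501, 3854, 3387, 9193, 10661]
Total: 32650 → 35332; change = 2682; percentage change = 8.2%

8.2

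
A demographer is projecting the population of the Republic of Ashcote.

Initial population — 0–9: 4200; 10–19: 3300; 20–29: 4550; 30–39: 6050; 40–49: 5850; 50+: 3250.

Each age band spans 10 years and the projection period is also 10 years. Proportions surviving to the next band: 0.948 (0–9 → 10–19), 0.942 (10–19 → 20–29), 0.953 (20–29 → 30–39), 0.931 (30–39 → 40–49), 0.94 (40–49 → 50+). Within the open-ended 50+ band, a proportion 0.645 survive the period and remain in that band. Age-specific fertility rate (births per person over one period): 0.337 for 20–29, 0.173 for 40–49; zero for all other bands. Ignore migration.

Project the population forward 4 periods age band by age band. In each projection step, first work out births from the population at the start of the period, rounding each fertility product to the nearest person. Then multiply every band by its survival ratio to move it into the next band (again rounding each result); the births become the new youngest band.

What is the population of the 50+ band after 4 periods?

Period 1:
Births: 4550 * 0.337 = 1533  |  5850 * 0.173 = 1012 ⇒ total 2545
10–19: 4200 * 0.948 = 3982
20–29: 3300 * 0.942 = 3109
30–39: 4550 * 0.953 = 4336
40–49: 6050 * 0.931 = 5633
50+: 5850 * 0.94 + 3250 * 0.645 = 5499 + 2096 = 7595
Population now: 0–9=2545, 10–19=3982, 20–29=3109, 30–39=4336, 40–49=5633, 50+=7595
Period 2:
Births: 3109 * 0.337 = 1048  |  5633 * 0.173 = 975 ⇒ total 2023
10–19: 2545 * 0.948 = 2413
20–29: 3982 * 0.942 = 3751
30–39: 3109 * 0.953 = 2963
40–49: 4336 * 0.931 = 4037
50+: 5633 * 0.94 + 7595 * 0.645 = 5295 + 4899 = 10194
Population now: 0–9=2023, 10–19=2413, 20–29=3751, 30–39=2963, 40–49=4037, 50+=10194
Period 3:
Births: 3751 * 0.337 = 1264  |  4037 * 0.173 = 698 ⇒ total 1962
10–19: 2023 * 0.948 = 1918
20–29: 2413 * 0.942 = 2273
30–39: 3751 * 0.953 = 3575
40–49: 2963 * 0.931 = 2759
50+: 4037 * 0.94 + 10194 * 0.645 = 3795 + 6575 = 10370
Population now: 0–9=1962, 10–19=1918, 20–29=2273, 30–39=3575, 40–49=2759, 50+=10370
Period 4:
Births: 2273 * 0.337 = 766  |  2759 * 0.173 = 477 ⇒ total 1243
10–19: 1962 * 0.948 = 1860
20–29: 1918 * 0.942 = 1807
30–39: 2273 * 0.953 = 2166
40–49: 3575 * 0.931 = 3328
50+: 2759 * 0.94 + 10370 * 0.645 = 2593 + 6689 = 9282
Population now: 0–9=1243, 10–19=1860, 20–29=1807, 30–39=2166, 40–49=3328, 50+=9282

9282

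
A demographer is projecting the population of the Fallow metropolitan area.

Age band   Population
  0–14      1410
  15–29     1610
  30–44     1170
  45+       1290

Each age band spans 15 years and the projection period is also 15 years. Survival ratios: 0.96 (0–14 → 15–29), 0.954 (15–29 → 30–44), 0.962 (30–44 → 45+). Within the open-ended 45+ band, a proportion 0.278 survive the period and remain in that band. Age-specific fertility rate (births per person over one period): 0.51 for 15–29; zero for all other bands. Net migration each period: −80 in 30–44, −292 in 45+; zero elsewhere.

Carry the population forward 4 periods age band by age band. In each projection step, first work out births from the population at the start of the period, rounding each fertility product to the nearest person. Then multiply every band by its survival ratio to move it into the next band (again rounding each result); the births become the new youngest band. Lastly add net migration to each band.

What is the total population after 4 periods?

[period 1]
Births: 1610 * 0.51 = 821
15–29: 1410 * 0.96 = 1354
30–44: 1610 * 0.954 = 1536
45+: 1170 * 0.962 + 1290 * 0.278 = 1126 + 359 = 1485
Net migration: 30–44 − 80 → 1456; 45+ − 292 → 1193
→ [821, 1354, 1456, 1193]
[period 2]
Births: 1354 * 0.51 = 691
15–29: 821 * 0.96 = 788
30–44: 1354 * 0.954 = 1292
45+: 1456 * 0.962 + 1193 * 0.278 = 1401 + 332 = 1733
Net migration: 30–44 − 80 → 1212; 45+ − 292 → 1441
→ [691, 788, 1212, 1441]
[period 3]
Births: 788 * 0.51 = 402
15–29: 691 * 0.96 = 663
30–44: 788 * 0.954 = 752
45+: 1212 * 0.962 + 1441 * 0.278 = 1166 + 401 = 1567
Net migration: 30–44 − 80 → 672; 45+ − 292 → 1275
→ [402, 663, 672, 1275]
[period 4]
Births: 663 * 0.51 = 338
15–29: 402 * 0.96 = 386
30–44: 663 * 0.954 = 633
45+: 672 * 0.962 + 1275 * 0.278 = 646 + 354 = 1000
Net migration: 30–44 − 80 → 553; 45+ − 292 → 708
→ [338, 386, 553, 708]
Total after period 4: 338 + 386 + 553 + 708 = 1985

1985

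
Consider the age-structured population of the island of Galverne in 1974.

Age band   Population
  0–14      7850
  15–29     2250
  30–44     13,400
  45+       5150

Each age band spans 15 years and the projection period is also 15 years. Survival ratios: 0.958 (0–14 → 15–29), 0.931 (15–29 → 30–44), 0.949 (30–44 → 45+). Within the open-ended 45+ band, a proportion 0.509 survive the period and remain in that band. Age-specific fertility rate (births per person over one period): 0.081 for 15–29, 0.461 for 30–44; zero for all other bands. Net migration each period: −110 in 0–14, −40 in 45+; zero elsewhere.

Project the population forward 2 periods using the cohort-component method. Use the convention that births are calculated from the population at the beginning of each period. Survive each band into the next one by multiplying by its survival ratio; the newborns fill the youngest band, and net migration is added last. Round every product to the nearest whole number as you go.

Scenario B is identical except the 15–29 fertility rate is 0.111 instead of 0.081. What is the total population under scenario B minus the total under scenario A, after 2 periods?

291

After projecting period 1:
Births: 2250 × 0.081 = 182  |  13400 × 0.461 = 6177 → total 6359
15–29: 7850 × 0.958 = 7520
30–44: 2250 × 0.931 = 2095
45+: 13400 × 0.949 + 5150 × 0.509 = 12717 + 2621 = 15338
Net migration: 0–14 − 110 → 6249; 45+ − 40 → 15298
End of period: [6249, 7520, 2095, 15298]
After projecting period 2:
Births: 7520 × 0.081 = 609  |  2095 × 0.461 = 966 → total 1575
15–29: 6249 × 0.958 = 5987
30–44: 7520 × 0.931 = 7001
45+: 2095 × 0.949 + 15298 × 0.509 = 1988 + 7787 = 9775
Net migration: 0–14 − 110 → 1465; 45+ − 40 → 9735
End of period: [1465, 5987, 7001, 9735]
Scenario A total after 2 periods: 24188
Scenario B projection —
After projecting period 1:
Births: 2250 × 0.111 = 250  |  13400 × 0.461 = 6177 → total 6427
15–29: 7850 × 0.958 = 7520
30–44: 2250 × 0.931 = 2095
45+: 13400 × 0.949 + 5150 × 0.509 = 12717 + 2621 = 15338
Net migration: 0–14 − 110 → 6317; 45+ − 40 → 15298
End of period: [6317, 7520, 2095, 15298]
After projecting period 2:
Births: 7520 × 0.111 = 835  |  2095 × 0.461 = 966 → total 1801
15–29: 6317 × 0.958 = 6052
30–44: 7520 × 0.931 = 7001
45+: 2095 × 0.949 + 15298 × 0.509 = 1988 + 7787 = 9775
Net migration: 0–14 − 110 → 1691; 45+ − 40 → 9735
End of period: [1691, 6052, 7001, 9735]
Scenario B total after 2 periods: 24479
Difference B − A = 24479 − 24188 = 291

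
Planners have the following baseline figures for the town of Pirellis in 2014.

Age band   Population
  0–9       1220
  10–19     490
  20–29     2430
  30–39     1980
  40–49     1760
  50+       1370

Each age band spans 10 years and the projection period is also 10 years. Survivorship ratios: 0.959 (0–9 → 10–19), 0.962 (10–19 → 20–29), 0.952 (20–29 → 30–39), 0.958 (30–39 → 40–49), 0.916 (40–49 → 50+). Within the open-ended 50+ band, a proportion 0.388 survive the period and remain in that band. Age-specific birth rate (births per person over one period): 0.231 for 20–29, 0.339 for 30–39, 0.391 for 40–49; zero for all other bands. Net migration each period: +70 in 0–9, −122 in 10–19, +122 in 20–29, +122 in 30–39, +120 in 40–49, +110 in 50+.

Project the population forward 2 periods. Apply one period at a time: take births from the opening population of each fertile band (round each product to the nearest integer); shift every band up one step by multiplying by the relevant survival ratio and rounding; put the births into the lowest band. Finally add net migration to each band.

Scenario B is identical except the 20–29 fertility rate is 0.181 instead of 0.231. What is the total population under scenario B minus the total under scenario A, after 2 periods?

Let band 1 be 0–9 through band 6 = 50+.
— Period 1 —
Births: 2430 × 0.231 = 561 ; 1980 × 0.339 = 671 ; 1760 × 0.391 = 688 → 1920
Band 2: 1220 × 0.959 = 1170
Band 3: 490 × 0.962 = 471
Band 4: 2430 × 0.952 = 2313
Band 5: 1980 × 0.958 = 1897
Band 6: 1760 × 0.916 + 1370 × 0.388 = 1612 + 532 = 2144
Net migration: Band 1 + 70 → 1990; Band 2 − 122 → 1048; Band 3 + 122 → 593; Band 4 + 122 → 2435; Band 5 + 120 → 2017; Band 6 + 110 → 2254
→ [1990, 1048, 593, 2435, 2017, 2254]
— Period 2 —
Births: 593 × 0.231 = 137 ; 2435 × 0.339 = 825 ; 2017 × 0.391 = 789 → 1751
Band 2: 1990 × 0.959 = 1908
Band 3: 1048 × 0.962 = 1008
Band 4: 593 × 0.952 = 565
Band 5: 2435 × 0.958 = 2333
Band 6: 2017 × 0.916 + 2254 × 0.388 = 1848 + 875 = 2723
Net migration: Band 1 + 70 → 1821; Band 2 − 122 → 1786; Band 3 + 122 → 1130; Band 4 + 122 → 687; Band 5 + 120 → 2453; Band 6 + 110 → 2833
→ [1821, 1786, 1130, 687, 2453, 2833]
Scenario A total after 2 periods: 10710
Scenario B projection —
— Period 1 —
Births: 2430 × 0.181 = 440 ; 1980 × 0.339 = 671 ; 1760 × 0.391 = 688 → 1799
Band 2: 1220 × 0.959 = 1170
Band 3: 490 × 0.962 = 471
Band 4: 2430 × 0.952 = 2313
Band 5: 1980 × 0.958 = 1897
Band 6: 1760 × 0.916 + 1370 × 0.388 = 1612 + 532 = 2144
Net migration: Band 1 + 70 → 1869; Band 2 − 122 → 1048; Band 3 + 122 → 593; Band 4 + 122 → 2435; Band 5 + 120 → 2017; Band 6 + 110 → 2254
→ [1869, 1048, 593, 2435, 2017, 2254]
— Period 2 —
Births: 593 × 0.181 = 107 ; 2435 × 0.339 = 825 ; 2017 × 0.391 = 789 → 1721
Band 2: 1869 × 0.959 = 1792
Band 3: 1048 × 0.962 = 1008
Band 4: 593 × 0.952 = 565
Band 5: 2435 × 0.958 = 2333
Band 6: 2017 × 0.916 + 2254 × 0.388 = 1848 + 875 = 2723
Net migration: Band 1 + 70 → 1791; Band 2 − 122 → 1670; Band 3 + 122 → 1130; Band 4 + 122 → 687; Band 5 + 120 → 2453; Band 6 + 110 → 2833
→ [1791, 1670, 1130, 687, 2453, 2833]
Scenario B total after 2 periods: 10564
Difference B − A = 10564 − 10710 = -146

-146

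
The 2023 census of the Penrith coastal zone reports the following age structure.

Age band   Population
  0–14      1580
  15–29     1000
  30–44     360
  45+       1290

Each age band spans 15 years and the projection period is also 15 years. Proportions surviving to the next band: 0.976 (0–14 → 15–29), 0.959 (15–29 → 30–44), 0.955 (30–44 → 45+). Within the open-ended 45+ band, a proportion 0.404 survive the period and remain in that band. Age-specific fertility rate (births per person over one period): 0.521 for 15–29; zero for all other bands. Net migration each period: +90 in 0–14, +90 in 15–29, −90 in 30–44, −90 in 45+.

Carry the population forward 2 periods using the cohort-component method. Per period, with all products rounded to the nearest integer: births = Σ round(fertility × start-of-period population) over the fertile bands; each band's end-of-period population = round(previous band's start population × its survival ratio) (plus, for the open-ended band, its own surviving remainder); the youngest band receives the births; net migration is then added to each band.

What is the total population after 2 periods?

Call the bands 1 to 4, youngest first.
Period 1.
Births: 1000 × 0.521 = 521
Band 2: 1580 × 0.976 = 1542
Band 3: 1000 × 0.959 = 959
Band 4: 360 × 0.955 + 1290 × 0.404 = 344 + 521 = 865
Net migration: Band 1 + 90 → 611; Band 2 + 90 → 1632; Band 3 − 90 → 869; Band 4 − 90 → 775
Population now: 0–14=611, 15–29=1632, 30–44=869, 45+=775
Period 2.
Births: 1632 × 0.521 = 850
Band 2: 611 × 0.976 = 596
Band 3: 1632 × 0.959 = 1565
Band 4: 869 × 0.955 + 775 × 0.404 = 830 + 313 = 1143
Net migration: Band 1 + 90 → 940; Band 2 + 90 → 686; Band 3 − 90 → 1475; Band 4 − 90 → 1053
Population now: 0–14=940, 15–29=686, 30–44=1475, 45+=1053
Total after period 2: 940 + 686 + 1475 + 1053 = 4154

4154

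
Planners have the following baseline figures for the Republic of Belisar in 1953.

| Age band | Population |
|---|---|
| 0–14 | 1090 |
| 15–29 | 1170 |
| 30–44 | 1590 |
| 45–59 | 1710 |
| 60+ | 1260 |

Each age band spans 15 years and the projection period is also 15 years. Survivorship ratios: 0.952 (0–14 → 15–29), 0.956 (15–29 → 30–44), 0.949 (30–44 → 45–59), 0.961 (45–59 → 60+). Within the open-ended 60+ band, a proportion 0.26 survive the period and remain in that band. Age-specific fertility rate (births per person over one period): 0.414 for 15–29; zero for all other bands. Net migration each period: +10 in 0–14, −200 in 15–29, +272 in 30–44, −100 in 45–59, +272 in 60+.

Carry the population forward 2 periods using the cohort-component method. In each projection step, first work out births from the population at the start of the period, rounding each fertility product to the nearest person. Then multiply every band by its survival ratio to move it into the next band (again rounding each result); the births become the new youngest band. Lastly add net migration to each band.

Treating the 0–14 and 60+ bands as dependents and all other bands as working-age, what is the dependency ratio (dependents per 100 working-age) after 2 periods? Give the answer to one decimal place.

100.1

(Bands numbered youngest = 1 to oldest = 5.)
Period 1.
Births: 1170 * 0.414 = 484
Band 2: 1090 * 0.952 = 1038
Band 3: 1170 * 0.956 = 1119
Band 4: 1590 * 0.949 = 1509
Band 5: 1710 * 0.961 + 1260 * 0.26 = 1643 + 328 = 1971
Net migration: Band 1 + 10 → 494; Band 2 − 200 → 838; Band 3 + 272 → 1391; Band 4 − 100 → 1409; Band 5 + 272 → 2243
Population now: 0–14=494, 15–29=838, 30–44=1391, 45–59=1409, 60+=2243
Period 2.
Births: 838 * 0.414 = 347
Band 2: 494 * 0.952 = 470
Band 3: 838 * 0.956 = 801
Band 4: 1391 * 0.949 = 1320
Band 5: 1409 * 0.961 + 2243 * 0.26 = 1354 + 583 = 1937
Net migration: Band 1 + 10 → 357; Band 2 − 200 → 270; Band 3 + 272 → 1073; Band 4 − 100 → 1220; Band 5 + 272 → 2209
Population now: 0–14=357, 15–29=270, 30–44=1073, 45–59=1220, 60+=2209
Dependents (band 0–14 + band 60+) = 357 + 2209 = 2566; working-age = 2563; ratio = 2566/2563 × 100 = 100.1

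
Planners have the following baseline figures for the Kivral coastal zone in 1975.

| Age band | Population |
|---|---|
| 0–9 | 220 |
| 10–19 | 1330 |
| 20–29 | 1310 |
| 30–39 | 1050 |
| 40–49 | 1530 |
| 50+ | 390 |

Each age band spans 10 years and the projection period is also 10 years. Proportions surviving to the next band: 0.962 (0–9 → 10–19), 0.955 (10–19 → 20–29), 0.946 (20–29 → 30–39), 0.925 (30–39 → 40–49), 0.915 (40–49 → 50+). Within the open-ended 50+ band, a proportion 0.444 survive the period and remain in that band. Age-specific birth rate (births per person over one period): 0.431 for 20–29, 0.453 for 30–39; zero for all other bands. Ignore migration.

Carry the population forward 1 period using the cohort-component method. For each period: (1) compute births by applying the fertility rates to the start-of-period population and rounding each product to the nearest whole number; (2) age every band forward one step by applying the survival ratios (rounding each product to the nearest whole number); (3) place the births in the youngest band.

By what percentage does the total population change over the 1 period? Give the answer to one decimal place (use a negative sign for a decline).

8.2

[period 1]
Births: 1310 * 0.431 = 565 ; 1050 * 0.453 = 476 — total 1041
10–19: 220 * 0.962 = 212
20–29: 1330 * 0.955 = 1270
30–39: 1310 * 0.946 = 1239
40–49: 1050 * 0.925 = 971
50+: 1530 * 0.915 + 390 * 0.444 = 1400 + 173 = 1573
Giving 1041 / 212 / 1270 / 1239 / 971 / 1573.
Total: 5830 → 6306; change = 476; percentage change = 8.2%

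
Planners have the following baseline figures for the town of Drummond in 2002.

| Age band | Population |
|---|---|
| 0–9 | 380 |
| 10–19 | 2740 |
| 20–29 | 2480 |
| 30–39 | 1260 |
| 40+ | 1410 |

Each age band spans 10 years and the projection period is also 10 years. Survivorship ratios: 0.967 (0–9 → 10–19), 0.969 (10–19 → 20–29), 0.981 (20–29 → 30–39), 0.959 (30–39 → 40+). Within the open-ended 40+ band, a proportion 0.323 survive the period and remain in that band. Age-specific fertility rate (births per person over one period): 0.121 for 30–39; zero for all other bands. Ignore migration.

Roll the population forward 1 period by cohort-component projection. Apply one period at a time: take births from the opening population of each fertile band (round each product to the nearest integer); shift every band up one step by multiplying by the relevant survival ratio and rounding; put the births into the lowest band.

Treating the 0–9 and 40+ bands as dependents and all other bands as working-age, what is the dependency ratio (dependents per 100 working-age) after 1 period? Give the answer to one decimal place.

33.3

— Period 1 —
Births: 1260 * 0.121 = 152
10–19: 380 * 0.967 = 367
20–29: 2740 * 0.969 = 2655
30–39: 2480 * 0.981 = 2433
40+: 1260 * 0.959 + 1410 * 0.323 = 1208 + 455 = 1663
Population now: 0–9=152, 10–19=367, 20–29=2655, 30–39=2433, 40+=1663
Dependents (band 0–9 + band 40+) = 152 + 1663 = 1815; working-age = 5455; ratio = 1815/5455 × 100 = 33.3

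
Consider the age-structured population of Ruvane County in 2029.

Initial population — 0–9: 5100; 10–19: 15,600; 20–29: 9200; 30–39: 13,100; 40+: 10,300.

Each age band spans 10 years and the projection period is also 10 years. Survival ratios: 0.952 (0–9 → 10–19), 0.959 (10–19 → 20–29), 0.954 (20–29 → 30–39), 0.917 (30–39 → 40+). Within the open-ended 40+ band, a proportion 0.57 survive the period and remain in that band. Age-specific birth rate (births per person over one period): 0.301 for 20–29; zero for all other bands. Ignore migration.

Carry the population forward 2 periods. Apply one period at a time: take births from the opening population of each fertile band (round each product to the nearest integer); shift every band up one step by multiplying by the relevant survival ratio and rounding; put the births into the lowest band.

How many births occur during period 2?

4503

Let group 1 be 0–9 through group 5 = 40+.
[period 1]
Births: 9200 * 0.301 = 2769
Group 2: 5100 * 0.952 = 4855
Group 3: 15600 * 0.959 = 14960
Group 4: 9200 * 0.954 = 8777
Group 5: 13100 * 0.917 + 10300 * 0.57 = 12013 + 5871 = 17884
Population now: 0–9=2769, 10–19=4855, 20–29=14960, 30–39=8777, 40+=17884
[period 2]
Births: 14960 * 0.301 = 4503
Group 2: 2769 * 0.952 = 2636
Group 3: 4855 * 0.959 = 4656
Group 4: 14960 * 0.954 = 14272
Group 5: 8777 * 0.917 + 17884 * 0.57 = 8049 + 10194 = 18243
Population now: 0–9=4503, 10–19=2636, 20–29=4656, 30–39=14272, 40+=18243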